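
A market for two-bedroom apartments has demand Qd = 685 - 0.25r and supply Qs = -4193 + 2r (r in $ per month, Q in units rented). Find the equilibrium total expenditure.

Total expenditure = 310024

Set Qd = Qs: 685 - 0.25r = -4193 + 2r, so 4878 = 2.25r and r* = 2168.
Then Q* = 685 - 0.25(2168) = 143.
Total expenditure = r* × Q* = 2168 × 143 = 310024.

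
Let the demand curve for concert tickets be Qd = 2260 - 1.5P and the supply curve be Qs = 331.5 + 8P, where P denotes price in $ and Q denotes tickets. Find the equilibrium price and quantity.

P* = 203, Q* = 1955.5

Equating demand and supply, 2260 - 1.5P = 331.5 + 8P gives 9.5P = 1928.5, so P* = 203.
From the demand curve, Q* = 2260 - 1.5(203) = 1955.5.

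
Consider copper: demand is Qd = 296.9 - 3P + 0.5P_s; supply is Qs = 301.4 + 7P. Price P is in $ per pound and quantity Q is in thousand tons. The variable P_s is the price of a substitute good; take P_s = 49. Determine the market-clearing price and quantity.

With P_s = 49, demand is Qd = 321.4 - 3P.
The market clears where 321.4 - 3P = 301.4 + 7P. Rearranging, 10P = 20, hence P* = 2.
Plugging P* into demand: Q* = 321.4 - 3(2) = 315.4.

P* = 2, Q* = 315.4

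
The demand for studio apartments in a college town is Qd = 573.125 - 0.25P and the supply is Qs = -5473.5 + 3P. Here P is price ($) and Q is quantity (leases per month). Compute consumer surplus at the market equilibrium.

Consumer surplus = 23328

At equilibrium Qd = Qs, so 573.125 - 0.25P = -5473.5 + 3P; collecting terms, 6046.625 = 3.25P and P* = 1860.5.
Then Q* = 573.125 - 0.25(1860.5) = 108.
Demand choke price (Qd = 0): P = 573.125/0.25 = 2292.5. Consumer surplus = ½ × (2292.5 - 1860.5) × 108 = 23328.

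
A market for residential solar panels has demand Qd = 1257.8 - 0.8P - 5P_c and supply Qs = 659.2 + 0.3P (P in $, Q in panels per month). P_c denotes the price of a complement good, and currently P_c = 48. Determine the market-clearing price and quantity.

P* = 326, Q* = 757

With P_c = 48, demand is Qd = 1017.8 - 0.8P.
Set Qd = Qs: 1017.8 - 0.8P = 659.2 + 0.3P, so 358.6 = 1.1P and P* = 326.
Then Q* = 1017.8 - 0.8(326) = 757.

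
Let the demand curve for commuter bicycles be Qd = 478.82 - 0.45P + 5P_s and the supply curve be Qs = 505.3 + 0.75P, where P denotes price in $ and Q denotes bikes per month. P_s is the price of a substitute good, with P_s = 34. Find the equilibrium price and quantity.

With P_s = 34, demand is Qd = 648.82 - 0.45P.
At equilibrium Qd = Qs, so 648.82 - 0.45P = 505.3 + 0.75P; collecting terms, 143.52 = 1.2P and P* = 119.6.
From the demand curve, Q* = 648.82 - 0.45(119.6) = 595.

P* = 119.6, Q* = 595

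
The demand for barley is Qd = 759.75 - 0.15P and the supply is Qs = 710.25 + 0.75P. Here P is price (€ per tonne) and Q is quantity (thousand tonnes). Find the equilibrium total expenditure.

At equilibrium Qd = Qs, so 759.75 - 0.15P = 710.25 + 0.75P; collecting terms, 49.5 = 0.9P and P* = 55.
From the demand curve, Q* = 759.75 - 0.15(55) = 751.5.
Total expenditure = P* × Q* = 55 × 751.5 = 41332.5.

Total expenditure = 41332.5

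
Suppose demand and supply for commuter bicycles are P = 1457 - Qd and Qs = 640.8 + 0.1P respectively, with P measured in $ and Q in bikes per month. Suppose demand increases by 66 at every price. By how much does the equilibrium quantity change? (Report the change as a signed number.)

ΔQ = 6

Rewriting in direct form: Qd = 1457 - P.
Equating demand and supply, 1457 - P = 640.8 + 0.1P gives 1.1P = 816.2, so P* = 742.
Plugging P* into demand: Q* = 1457 - 742 = 715.
After the shift, demand is Qd = 1523 - P.
Re-solving, 1.1P = 882.2 gives P = 802 and Q = 721.
ΔQ = 721 - 715 = 6.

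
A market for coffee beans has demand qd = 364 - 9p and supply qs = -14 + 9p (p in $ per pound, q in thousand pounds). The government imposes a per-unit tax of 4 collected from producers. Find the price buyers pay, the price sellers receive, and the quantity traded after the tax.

The tax drives a wedge p_b - p_s = 4. Substituting p_s = p_b - 4 into supply: qs = -50 + 9p_b.
Set qd = qs: 364 - 9p_b = -50 + 9p_b, so 414 = 18p_b and p_b = 23.
Then p_s = 23 - 4 = 19 and q = 364 - 9(23) = 157.

p_b = 23, p_s = 19, q = 157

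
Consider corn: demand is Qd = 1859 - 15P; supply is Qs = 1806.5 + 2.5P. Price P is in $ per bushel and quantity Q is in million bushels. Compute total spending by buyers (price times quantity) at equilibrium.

Set Qd = Qs: 1859 - 15P = 1806.5 + 2.5P, so 52.5 = 17.5P and P* = 3.
Substitute back: Q* = 1859 - 15(3) = 1814.
Total spending by buyers = P* × Q* = 3 × 1814 = 5442.

Total spending by buyers = 5442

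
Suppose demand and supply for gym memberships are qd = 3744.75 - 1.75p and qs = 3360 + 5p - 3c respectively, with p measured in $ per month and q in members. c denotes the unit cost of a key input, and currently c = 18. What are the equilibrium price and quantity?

With c = 18, supply is qs = 3306 + 5p.
Set qd = qs: 3744.75 - 1.75p = 3306 + 5p, so 438.75 = 6.75p and p* = 65.
Plugging p* into demand: q* = 3744.75 - 1.75(65) = 3631.

p* = 65, q* = 3631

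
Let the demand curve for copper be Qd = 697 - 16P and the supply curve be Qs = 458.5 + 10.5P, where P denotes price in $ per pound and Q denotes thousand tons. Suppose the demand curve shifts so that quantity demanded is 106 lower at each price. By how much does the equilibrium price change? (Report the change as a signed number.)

Equating demand and supply, 697 - 16P = 458.5 + 10.5P gives 26.5P = 238.5, so P* = 9.
Substitute back: Q* = 697 - 16(9) = 553.
After the shift, demand is Qd = 591 - 16P.
New equilibrium: 132.5 = 26.5P, so P = 5 and Q = 511.
ΔP = 5 - 9 = -4.

ΔP = -4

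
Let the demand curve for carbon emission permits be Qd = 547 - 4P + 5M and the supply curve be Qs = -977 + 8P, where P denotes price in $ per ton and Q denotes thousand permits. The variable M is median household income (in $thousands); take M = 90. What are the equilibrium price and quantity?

With M = 90, demand is Qd = 997 - 4P.
Equating demand and supply, 997 - 4P = -977 + 8P gives 12P = 1974, so P* = 164.5.
Plugging P* into demand: Q* = 997 - 4(164.5) = 339.

P* = 164.5, Q* = 339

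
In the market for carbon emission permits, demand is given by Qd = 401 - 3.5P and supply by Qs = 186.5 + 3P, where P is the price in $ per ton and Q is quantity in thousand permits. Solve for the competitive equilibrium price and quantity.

P* = 33, Q* = 285.5

At equilibrium Qd = Qs, so 401 - 3.5P = 186.5 + 3P; collecting terms, 214.5 = 6.5P and P* = 33.
Substitute back: Q* = 401 - 3.5(33) = 285.5.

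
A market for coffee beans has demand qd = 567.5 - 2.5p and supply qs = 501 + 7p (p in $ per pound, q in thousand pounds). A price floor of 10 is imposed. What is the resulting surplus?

Surplus = 28.5

Evaluating both curves at the floor price 10 gives qd = 542.5, qs = 571.
Surplus = qs - qd = 571 - 542.5 = 28.5.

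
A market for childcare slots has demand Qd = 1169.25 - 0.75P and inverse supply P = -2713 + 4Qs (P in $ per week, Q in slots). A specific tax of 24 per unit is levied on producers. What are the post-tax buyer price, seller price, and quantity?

P_b = 497, P_s = 473, Q = 796.5

Solving each curve for Q: Qs = 678.25 + 0.25P.
Producers keep P_s = P_b - 24 per unit, so supply in terms of the buyer price is Qs = 672.25 + 0.25P_b.
Set Qd = Qs: 1169.25 - 0.75P_b = 672.25 + 0.25P_b, so 497 = P_b and P_b = 497.
So P_s = 473 and the quantity traded is Q = 1169.25 - 0.75(497) = 796.5.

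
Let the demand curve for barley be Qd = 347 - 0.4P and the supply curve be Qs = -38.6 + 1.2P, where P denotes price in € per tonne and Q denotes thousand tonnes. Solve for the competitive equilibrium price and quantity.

P* = 241, Q* = 250.6

Set Qd = Qs: 347 - 0.4P = -38.6 + 1.2P, so 385.6 = 1.6P and P* = 241.
Plugging P* into demand: Q* = 347 - 0.4(241) = 250.6.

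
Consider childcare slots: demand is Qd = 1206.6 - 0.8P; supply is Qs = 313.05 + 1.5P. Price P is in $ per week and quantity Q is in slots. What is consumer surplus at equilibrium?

Consumer surplus = 501536.025

Equating demand and supply, 1206.6 - 0.8P = 313.05 + 1.5P gives 2.3P = 893.55, so P* = 388.5.
Then Q* = 1206.6 - 0.8(388.5) = 895.8.
Demand choke price (Qd = 0): P = 1206.6/0.8 = 1508.25. Consumer surplus = ½ × (1508.25 - 388.5) × 895.8 = 501536.025.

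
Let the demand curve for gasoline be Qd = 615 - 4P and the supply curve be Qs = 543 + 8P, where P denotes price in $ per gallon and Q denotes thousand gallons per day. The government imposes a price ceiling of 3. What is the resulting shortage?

Shortage = 36

At P = 3: Qd = 603 and Qs = 567.
Shortage = Qd - Qs = 603 - 567 = 36.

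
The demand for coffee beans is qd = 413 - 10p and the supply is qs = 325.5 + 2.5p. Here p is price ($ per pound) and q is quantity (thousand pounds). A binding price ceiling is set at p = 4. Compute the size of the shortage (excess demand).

Shortage = 37.5

At p = 4: qd = 373 and qs = 335.5.
Shortage = qd - qs = 373 - 335.5 = 37.5.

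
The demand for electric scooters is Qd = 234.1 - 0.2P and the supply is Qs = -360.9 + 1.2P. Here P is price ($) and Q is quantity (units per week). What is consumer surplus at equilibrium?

The market clears where 234.1 - 0.2P = -360.9 + 1.2P. Rearranging, 1.4P = 595, hence P* = 425.
Plugging P* into demand: Q* = 234.1 - 0.2(425) = 149.1.
Demand choke price (Qd = 0): P = 234.1/0.2 = 1170.5. Consumer surplus = ½ × (1170.5 - 425) × 149.1 = 55577.025.

Consumer surplus = 55577.025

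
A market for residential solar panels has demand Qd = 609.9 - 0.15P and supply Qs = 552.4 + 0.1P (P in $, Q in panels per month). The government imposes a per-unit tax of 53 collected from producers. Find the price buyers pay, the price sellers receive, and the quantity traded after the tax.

Producers keep P_s = P_b - 53 per unit, so supply in terms of the buyer price is Qs = 547.1 + 0.1P_b.
Equate demand and the shifted supply: 609.9 - 0.15P_b = 547.1 + 0.1P_b, giving 0.25P_b = 62.8, so P_b = 251.2.
Then P_s = 251.2 - 53 = 198.2 and Q = 609.9 - 0.15(251.2) = 572.22.

P_b = 251.2, P_s = 198.2, Q = 572.22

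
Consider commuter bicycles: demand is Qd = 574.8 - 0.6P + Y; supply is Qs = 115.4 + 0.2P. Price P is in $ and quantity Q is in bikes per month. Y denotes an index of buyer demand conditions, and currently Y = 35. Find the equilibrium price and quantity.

With Y = 35, demand is Qd = 609.8 - 0.6P.
Set Qd = Qs: 609.8 - 0.6P = 115.4 + 0.2P, so 494.4 = 0.8P and P* = 618.
Substitute back: Q* = 609.8 - 0.6(618) = 239.

P* = 618, Q* = 239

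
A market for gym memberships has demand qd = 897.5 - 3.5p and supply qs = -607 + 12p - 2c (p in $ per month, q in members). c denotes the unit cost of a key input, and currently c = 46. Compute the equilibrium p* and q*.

p* = 103, q* = 537

With c = 46, supply is qs = -699 + 12p.
Equating demand and supply, 897.5 - 3.5p = -699 + 12p gives 15.5p = 1596.5, so p* = 103.
Then q* = 897.5 - 3.5(103) = 537.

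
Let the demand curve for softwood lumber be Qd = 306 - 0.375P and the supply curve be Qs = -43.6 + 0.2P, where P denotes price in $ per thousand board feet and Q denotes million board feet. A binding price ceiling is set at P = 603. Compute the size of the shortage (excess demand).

At P = 603: Qd = 79.875 and Qs = 77.
Shortage = Qd - Qs = 79.875 - 77 = 2.875.

Shortage = 2.875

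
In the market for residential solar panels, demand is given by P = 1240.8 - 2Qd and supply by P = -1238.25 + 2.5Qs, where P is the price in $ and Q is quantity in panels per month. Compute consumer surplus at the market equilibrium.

Consumer surplus = 303490.81

Inverting to quantity form: Qd = 620.4 - 0.5P and Qs = 495.3 + 0.4P.
Set Qd = Qs: 620.4 - 0.5P = 495.3 + 0.4P, so 125.1 = 0.9P and P* = 139.
From the demand curve, Q* = 620.4 - 0.5(139) = 550.9.
Demand choke price (Qd = 0): P = 620.4/0.5 = 1240.8. Consumer surplus = ½ × (1240.8 - 139) × 550.9 = 303490.81.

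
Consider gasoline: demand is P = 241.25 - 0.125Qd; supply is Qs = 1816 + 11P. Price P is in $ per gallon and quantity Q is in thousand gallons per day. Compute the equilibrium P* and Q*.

P* = 6, Q* = 1882

Rewriting in direct form: Qd = 1930 - 8P.
At equilibrium Qd = Qs, so 1930 - 8P = 1816 + 11P; collecting terms, 114 = 19P and P* = 6.
From the demand curve, Q* = 1930 - 8(6) = 1882.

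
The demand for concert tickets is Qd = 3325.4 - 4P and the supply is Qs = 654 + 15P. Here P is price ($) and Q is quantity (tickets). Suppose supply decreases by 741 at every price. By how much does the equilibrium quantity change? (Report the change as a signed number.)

ΔQ = -156

Equating demand and supply, 3325.4 - 4P = 654 + 15P gives 19P = 2671.4, so P* = 140.6.
Substitute back: Q* = 3325.4 - 4(140.6) = 2763.
After the shift, supply is Qs = -87 + 15P.
New equilibrium: 3412.4 = 19P, so P = 179.6 and Q = 2607.
ΔQ = 2607 - 2763 = -156.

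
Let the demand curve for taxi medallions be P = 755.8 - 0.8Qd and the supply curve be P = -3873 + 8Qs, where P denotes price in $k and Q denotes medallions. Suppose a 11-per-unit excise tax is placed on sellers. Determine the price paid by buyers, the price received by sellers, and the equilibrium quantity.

P_b = 336, P_s = 325, Q = 524.75

In direct form, Qd = 944.75 - 1.25P and Qs = 484.125 + 0.125P.
The tax drives a wedge P_b - P_s = 11. Substituting P_s = P_b - 11 into supply: Qs = 482.75 + 0.125P_b.
Equate demand and the shifted supply: 944.75 - 1.25P_b = 482.75 + 0.125P_b, giving 1.375P_b = 462, so P_b = 336.
Then P_s = 336 - 11 = 325 and Q = 944.75 - 1.25(336) = 524.75.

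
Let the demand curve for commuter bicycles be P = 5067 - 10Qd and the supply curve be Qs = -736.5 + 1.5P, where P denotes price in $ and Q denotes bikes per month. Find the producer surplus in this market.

Rewriting in direct form: Qd = 506.7 - 0.1P.
The market clears where 506.7 - 0.1P = -736.5 + 1.5P. Rearranging, 1.6P = 1243.2, hence P* = 777.
From the demand curve, Q* = 506.7 - 0.1(777) = 429.
Supply choke price (Qs = 0): P = 491. Producer surplus = ½ × (777 - 491) × 429 = 61347.

Producer surplus = 61347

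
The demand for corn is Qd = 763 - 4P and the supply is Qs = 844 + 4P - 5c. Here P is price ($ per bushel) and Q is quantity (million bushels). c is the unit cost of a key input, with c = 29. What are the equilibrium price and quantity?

With c = 29, supply is Qs = 699 + 4P.
Equating demand and supply, 763 - 4P = 699 + 4P gives 8P = 64, so P* = 8.
Substitute back: Q* = 763 - 4(8) = 731.

P* = 8, Q* = 731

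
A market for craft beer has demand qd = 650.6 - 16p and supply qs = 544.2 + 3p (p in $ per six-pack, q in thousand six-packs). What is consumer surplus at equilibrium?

Consumer surplus = 9835.03125

The market clears where 650.6 - 16p = 544.2 + 3p. Rearranging, 19p = 106.4, hence p* = 5.6.
Then q* = 650.6 - 16(5.6) = 561.
Demand choke price (qd = 0): p = 650.6/16 = 40.6625. Consumer surplus = ½ × (40.6625 - 5.6) × 561 = 9835.03125.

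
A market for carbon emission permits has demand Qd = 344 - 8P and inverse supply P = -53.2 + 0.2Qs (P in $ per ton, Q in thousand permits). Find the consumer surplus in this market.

Rewriting in direct form: Qs = 266 + 5P.
Set Qd = Qs: 344 - 8P = 266 + 5P, so 78 = 13P and P* = 6.
Substitute back: Q* = 344 - 8(6) = 296.
Demand choke price (Qd = 0): P = 344/8 = 43. Consumer surplus = ½ × (43 - 6) × 296 = 5476.

Consumer surplus = 5476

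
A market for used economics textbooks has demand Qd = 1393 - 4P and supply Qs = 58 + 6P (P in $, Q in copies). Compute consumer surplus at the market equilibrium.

At equilibrium Qd = Qs, so 1393 - 4P = 58 + 6P; collecting terms, 1335 = 10P and P* = 133.5.
Plugging P* into demand: Q* = 1393 - 4(133.5) = 859.
Demand choke price (Qd = 0): P = 1393/4 = 348.25. Consumer surplus = ½ × (348.25 - 133.5) × 859 = 92235.125.

Consumer surplus = 92235.125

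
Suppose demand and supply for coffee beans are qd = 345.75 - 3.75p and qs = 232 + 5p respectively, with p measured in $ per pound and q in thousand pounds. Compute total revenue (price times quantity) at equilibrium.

Total revenue = 3861

The market clears where 345.75 - 3.75p = 232 + 5p. Rearranging, 8.75p = 113.75, hence p* = 13.
Then q* = 345.75 - 3.75(13) = 297.
Total revenue = p* × q* = 13 × 297 = 3861.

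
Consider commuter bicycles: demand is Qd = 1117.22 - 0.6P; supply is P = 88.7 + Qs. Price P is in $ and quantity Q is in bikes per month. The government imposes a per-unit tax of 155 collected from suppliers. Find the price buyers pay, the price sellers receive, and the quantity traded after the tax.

P_b = 850.575, P_s = 695.575, Q = 606.875

Inverting to quantity form: Qs = -88.7 + P.
With a tax of 155 on suppliers, they supply based on the net price P_s = P_b - 155, so Qs = -243.7 + P_b.
Equate demand and the shifted supply: 1117.22 - 0.6P_b = -243.7 + P_b, giving 1.6P_b = 1360.92, so P_b = 850.575.
So P_s = 695.575 and the quantity traded is Q = 1117.22 - 0.6(850.575) = 606.875.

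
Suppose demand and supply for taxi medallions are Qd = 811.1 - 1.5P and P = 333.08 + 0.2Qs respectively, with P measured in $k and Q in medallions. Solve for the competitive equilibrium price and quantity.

In direct form, Qs = -1665.4 + 5P.
The market clears where 811.1 - 1.5P = -1665.4 + 5P. Rearranging, 6.5P = 2476.5, hence P* = 381.
From the demand curve, Q* = 811.1 - 1.5(381) = 239.6.

P* = 381, Q* = 239.6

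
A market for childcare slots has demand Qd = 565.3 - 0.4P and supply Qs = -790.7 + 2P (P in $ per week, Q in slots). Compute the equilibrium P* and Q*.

The market clears where 565.3 - 0.4P = -790.7 + 2P. Rearranging, 2.4P = 1356, hence P* = 565.
Substitute back: Q* = 565.3 - 0.4(565) = 339.3.

P* = 565, Q* = 339.3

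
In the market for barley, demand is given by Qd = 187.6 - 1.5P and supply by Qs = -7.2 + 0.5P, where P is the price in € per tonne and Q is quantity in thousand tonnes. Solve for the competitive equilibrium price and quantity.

The market clears where 187.6 - 1.5P = -7.2 + 0.5P. Rearranging, 2P = 194.8, hence P* = 97.4.
From the demand curve, Q* = 187.6 - 1.5(97.4) = 41.5.

P* = 97.4, Q* = 41.5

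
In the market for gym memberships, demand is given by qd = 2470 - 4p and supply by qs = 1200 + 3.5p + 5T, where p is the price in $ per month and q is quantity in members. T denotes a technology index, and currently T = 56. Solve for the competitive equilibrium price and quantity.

With T = 56, supply is qs = 1480 + 3.5p.
Set qd = qs: 2470 - 4p = 1480 + 3.5p, so 990 = 7.5p and p* = 132.
Then q* = 2470 - 4(132) = 1942.

p* = 132, q* = 1942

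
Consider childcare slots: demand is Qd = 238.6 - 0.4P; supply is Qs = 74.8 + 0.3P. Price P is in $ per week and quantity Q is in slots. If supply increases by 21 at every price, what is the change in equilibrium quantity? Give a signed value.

ΔQ = 12

At equilibrium Qd = Qs, so 238.6 - 0.4P = 74.8 + 0.3P; collecting terms, 163.8 = 0.7P and P* = 234.
Substitute back: Q* = 238.6 - 0.4(234) = 145.
After the shift, supply is Qs = 95.8 + 0.3P.
Re-solving, 0.7P = 142.8 gives P = 204 and Q = 157.
ΔQ = 157 - 145 = 12.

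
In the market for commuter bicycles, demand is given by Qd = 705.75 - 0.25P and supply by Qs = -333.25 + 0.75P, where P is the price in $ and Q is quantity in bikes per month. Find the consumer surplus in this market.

Consumer surplus = 397832

The market clears where 705.75 - 0.25P = -333.25 + 0.75P. Rearranging, P = 1039, hence P* = 1039.
Then Q* = 705.75 - 0.25(1039) = 446.
Demand choke price (Qd = 0): P = 705.75/0.25 = 2823. Consumer surplus = ½ × (2823 - 1039) × 446 = 397832.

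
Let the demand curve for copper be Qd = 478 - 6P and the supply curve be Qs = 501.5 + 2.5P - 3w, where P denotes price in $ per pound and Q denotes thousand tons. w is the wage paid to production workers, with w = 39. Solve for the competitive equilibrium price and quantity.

With w = 39, supply is Qs = 384.5 + 2.5P.
At equilibrium Qd = Qs, so 478 - 6P = 384.5 + 2.5P; collecting terms, 93.5 = 8.5P and P* = 11.
From the demand curve, Q* = 478 - 6(11) = 412.

P* = 11, Q* = 412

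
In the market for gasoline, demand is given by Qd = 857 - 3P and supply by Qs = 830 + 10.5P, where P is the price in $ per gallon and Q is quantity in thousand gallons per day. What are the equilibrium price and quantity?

P* = 2, Q* = 851

At equilibrium Qd = Qs, so 857 - 3P = 830 + 10.5P; collecting terms, 27 = 13.5P and P* = 2.
Plugging P* into demand: Q* = 857 - 3(2) = 851.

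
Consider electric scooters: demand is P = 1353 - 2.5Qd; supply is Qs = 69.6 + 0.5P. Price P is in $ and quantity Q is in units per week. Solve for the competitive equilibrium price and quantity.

Solving each curve for Q: Qd = 541.2 - 0.4P.
The market clears where 541.2 - 0.4P = 69.6 + 0.5P. Rearranging, 0.9P = 471.6, hence P* = 524.
From the demand curve, Q* = 541.2 - 0.4(524) = 331.6.

P* = 524, Q* = 331.6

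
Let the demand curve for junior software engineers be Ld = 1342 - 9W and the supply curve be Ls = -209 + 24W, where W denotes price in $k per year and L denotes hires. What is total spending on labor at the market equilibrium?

The market clears where 1342 - 9W = -209 + 24W. Rearranging, 33W = 1551, hence W* = 47.
Plugging W* into demand: L* = 1342 - 9(47) = 919.
Total spending on labor = W* × L* = 47 × 919 = 43193.

Total spending on labor = 43193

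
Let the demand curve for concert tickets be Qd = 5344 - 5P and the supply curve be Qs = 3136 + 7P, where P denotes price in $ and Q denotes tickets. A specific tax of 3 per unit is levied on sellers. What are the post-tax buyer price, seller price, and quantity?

The tax drives a wedge P_b - P_s = 3. Substituting P_s = P_b - 3 into supply: Qs = 3115 + 7P_b.
Market clearing requires 5344 - 5P_b = 3115 + 7P_b; hence 2229 = 12P_b and P_b = 185.75.
Then P_s = 185.75 - 3 = 182.75 and Q = 5344 - 5(185.75) = 4415.25.

P_b = 185.75, P_s = 182.75, Q = 4415.25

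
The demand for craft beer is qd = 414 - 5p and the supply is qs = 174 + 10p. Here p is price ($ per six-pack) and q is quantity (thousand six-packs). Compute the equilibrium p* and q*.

p* = 16, q* = 334

Set qd = qs: 414 - 5p = 174 + 10p, so 240 = 15p and p* = 16.
Plugging p* into demand: q* = 414 - 5(16) = 334.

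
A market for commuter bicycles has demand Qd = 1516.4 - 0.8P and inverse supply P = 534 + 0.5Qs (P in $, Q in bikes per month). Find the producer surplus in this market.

Rewriting in direct form: Qs = -1068 + 2P.
Set Qd = Qs: 1516.4 - 0.8P = -1068 + 2P, so 2584.4 = 2.8P and P* = 923.
From the demand curve, Q* = 1516.4 - 0.8(923) = 778.
Supply choke price (Qs = 0): P = 534. Producer surplus = ½ × (923 - 534) × 778 = 151321.

Producer surplus = 151321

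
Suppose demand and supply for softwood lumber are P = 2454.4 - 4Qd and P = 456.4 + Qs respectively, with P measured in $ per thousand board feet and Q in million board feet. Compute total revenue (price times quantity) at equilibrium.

Total revenue = 342057.6

Inverting to quantity form: Qd = 613.6 - 0.25P and Qs = -456.4 + P.
The market clears where 613.6 - 0.25P = -456.4 + P. Rearranging, 1.25P = 1070, hence P* = 856.
Plugging P* into demand: Q* = 613.6 - 0.25(856) = 399.6.
Total revenue = P* × Q* = 856 × 399.6 = 342057.6.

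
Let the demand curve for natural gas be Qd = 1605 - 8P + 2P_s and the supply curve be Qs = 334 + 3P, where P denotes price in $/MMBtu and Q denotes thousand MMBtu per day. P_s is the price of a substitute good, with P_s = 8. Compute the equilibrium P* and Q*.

With P_s = 8, demand is Qd = 1621 - 8P.
Equating demand and supply, 1621 - 8P = 334 + 3P gives 11P = 1287, so P* = 117.
Substitute back: Q* = 1621 - 8(117) = 685.

P* = 117, Q* = 685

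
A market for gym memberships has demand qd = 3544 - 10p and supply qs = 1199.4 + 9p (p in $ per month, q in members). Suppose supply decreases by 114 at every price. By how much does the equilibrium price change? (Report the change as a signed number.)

Δp = 6

At equilibrium qd = qs, so 3544 - 10p = 1199.4 + 9p; collecting terms, 2344.6 = 19p and p* = 123.4.
Plugging p* into demand: q* = 3544 - 10(123.4) = 2310.
After the shift, supply is qs = 1085.4 + 9p.
New equilibrium: 2458.6 = 19p, so p = 129.4 and q = 2250.
Δp = 129.4 - 123.4 = 6.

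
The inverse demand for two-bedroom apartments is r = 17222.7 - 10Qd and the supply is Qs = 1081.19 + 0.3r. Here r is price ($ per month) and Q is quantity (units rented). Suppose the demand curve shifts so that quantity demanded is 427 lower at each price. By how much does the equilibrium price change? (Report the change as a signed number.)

Δr = -1067.5

Rewriting in direct form: Qd = 1722.27 - 0.1r.
At equilibrium Qd = Qs, so 1722.27 - 0.1r = 1081.19 + 0.3r; collecting terms, 641.08 = 0.4r and r* = 1602.7.
Substitute back: Q* = 1722.27 - 0.1(1602.7) = 1562.
After the shift, demand is Qd = 1295.27 - 0.1r.
The new intersection has 214.08 = 0.4r, i.e. r = 535.2, Q = 1241.75.
Δr = 535.2 - 1602.7 = -1067.5.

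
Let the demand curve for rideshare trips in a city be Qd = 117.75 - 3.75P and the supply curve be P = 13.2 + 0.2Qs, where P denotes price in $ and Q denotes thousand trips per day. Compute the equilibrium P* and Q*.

P* = 21, Q* = 39

In direct form, Qs = -66 + 5P.
Equating demand and supply, 117.75 - 3.75P = -66 + 5P gives 8.75P = 183.75, so P* = 21.
From the demand curve, Q* = 117.75 - 3.75(21) = 39.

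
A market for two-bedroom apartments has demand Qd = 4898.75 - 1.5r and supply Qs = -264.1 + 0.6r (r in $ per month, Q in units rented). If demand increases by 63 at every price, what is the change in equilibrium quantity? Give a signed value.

The market clears where 4898.75 - 1.5r = -264.1 + 0.6r. Rearranging, 2.1r = 5162.85, hence r* = 2458.5.
Plugging r* into demand: Q* = 4898.75 - 1.5(2458.5) = 1211.
After the shift, demand is Qd = 4961.75 - 1.5r.
The new intersection has 5225.85 = 2.1r, i.e. r = 2488.5, Q = 1229.
ΔQ = 1229 - 1211 = 18.

ΔQ = 18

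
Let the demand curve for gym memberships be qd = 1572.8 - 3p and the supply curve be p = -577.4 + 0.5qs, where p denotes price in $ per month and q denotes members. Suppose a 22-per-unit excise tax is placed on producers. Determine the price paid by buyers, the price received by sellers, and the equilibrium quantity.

p_b = 92.4, p_s = 70.4, q = 1295.6

Inverting to quantity form: qs = 1154.8 + 2p.
Producers keep p_s = p_b - 22 per unit, so supply in terms of the buyer price is qs = 1110.8 + 2p_b.
Equate demand and the shifted supply: 1572.8 - 3p_b = 1110.8 + 2p_b, giving 5p_b = 462, so p_b = 92.4.
Then p_s = 92.4 - 22 = 70.4 and q = 1572.8 - 3(92.4) = 1295.6.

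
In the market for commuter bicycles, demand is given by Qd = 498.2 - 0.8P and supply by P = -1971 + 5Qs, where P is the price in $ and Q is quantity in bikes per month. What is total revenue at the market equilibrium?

Total revenue = 43160

Inverting to quantity form: Qs = 394.2 + 0.2P.
Equating demand and supply, 498.2 - 0.8P = 394.2 + 0.2P gives P = 104, so P* = 104.
Then Q* = 498.2 - 0.8(104) = 415.
Total revenue = P* × Q* = 104 × 415 = 43160.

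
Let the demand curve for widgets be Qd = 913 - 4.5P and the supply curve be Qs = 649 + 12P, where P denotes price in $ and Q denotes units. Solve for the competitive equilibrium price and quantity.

Set Qd = Qs: 913 - 4.5P = 649 + 12P, so 264 = 16.5P and P* = 16.
From the demand curve, Q* = 913 - 4.5(16) = 841.

P* = 16, Q* = 841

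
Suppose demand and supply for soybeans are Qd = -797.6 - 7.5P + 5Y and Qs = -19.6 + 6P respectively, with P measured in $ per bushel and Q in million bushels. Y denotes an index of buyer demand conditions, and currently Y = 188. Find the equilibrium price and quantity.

P* = 12, Q* = 52.4

With Y = 188, demand is Qd = 142.4 - 7.5P.
Set Qd = Qs: 142.4 - 7.5P = -19.6 + 6P, so 162 = 13.5P and P* = 12.
From the demand curve, Q* = 142.4 - 7.5(12) = 52.4.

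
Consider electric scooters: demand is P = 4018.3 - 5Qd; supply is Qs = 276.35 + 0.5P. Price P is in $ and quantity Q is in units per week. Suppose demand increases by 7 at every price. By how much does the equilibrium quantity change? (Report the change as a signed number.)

ΔQ = 5

Rewriting in direct form: Qd = 803.66 - 0.2P.
At equilibrium Qd = Qs, so 803.66 - 0.2P = 276.35 + 0.5P; collecting terms, 527.31 = 0.7P and P* = 753.3.
From the demand curve, Q* = 803.66 - 0.2(753.3) = 653.
After the shift, demand is Qd = 810.66 - 0.2P.
New equilibrium: 534.31 = 0.7P, so P = 763.3 and Q = 658.
ΔQ = 658 - 653 = 5.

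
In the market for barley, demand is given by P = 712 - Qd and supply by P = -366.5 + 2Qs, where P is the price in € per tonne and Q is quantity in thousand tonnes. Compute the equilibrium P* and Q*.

Rewriting in direct form: Qd = 712 - P and Qs = 183.25 + 0.5P.
Set Qd = Qs: 712 - P = 183.25 + 0.5P, so 528.75 = 1.5P and P* = 352.5.
Substitute back: Q* = 712 - 352.5 = 359.5.

P* = 352.5, Q* = 359.5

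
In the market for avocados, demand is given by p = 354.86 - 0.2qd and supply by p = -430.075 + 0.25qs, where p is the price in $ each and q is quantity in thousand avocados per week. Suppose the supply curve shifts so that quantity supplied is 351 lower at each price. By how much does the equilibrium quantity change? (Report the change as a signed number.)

Inverting to quantity form: qd = 1774.3 - 5p and qs = 1720.3 + 4p.
Set qd = qs: 1774.3 - 5p = 1720.3 + 4p, so 54 = 9p and p* = 6.
Plugging p* into demand: q* = 1774.3 - 5(6) = 1744.3.
After the shift, supply is qs = 1369.3 + 4p.
The new intersection has 405 = 9p, i.e. p = 45, q = 1549.3.
Δq = 1549.3 - 1744.3 = -195.

Δq = -195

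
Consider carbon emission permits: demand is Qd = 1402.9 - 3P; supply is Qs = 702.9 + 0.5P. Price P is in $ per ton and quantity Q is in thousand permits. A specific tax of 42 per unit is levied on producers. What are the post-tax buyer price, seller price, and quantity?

P_b = 206, P_s = 164, Q = 784.9

With a tax of 42 on producers, they supply based on the net price P_s = P_b - 42, so Qs = 681.9 + 0.5P_b.
Set Qd = Qs: 1402.9 - 3P_b = 681.9 + 0.5P_b, so 721 = 3.5P_b and P_b = 206.
Then P_s = 206 - 42 = 164 and Q = 1402.9 - 3(206) = 784.9.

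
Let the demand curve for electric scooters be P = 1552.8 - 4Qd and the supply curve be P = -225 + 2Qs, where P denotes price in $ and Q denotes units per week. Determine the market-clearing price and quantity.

P* = 367.6, Q* = 296.3

Inverting to quantity form: Qd = 388.2 - 0.25P and Qs = 112.5 + 0.5P.
Set Qd = Qs: 388.2 - 0.25P = 112.5 + 0.5P, so 275.7 = 0.75P and P* = 367.6.
Substitute back: Q* = 388.2 - 0.25(367.6) = 296.3.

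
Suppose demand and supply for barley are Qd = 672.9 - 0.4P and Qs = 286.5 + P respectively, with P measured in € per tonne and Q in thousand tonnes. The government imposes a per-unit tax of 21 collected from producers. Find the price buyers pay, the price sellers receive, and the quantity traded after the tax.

With a tax of 21 on producers, they supply based on the net price P_s = P_b - 21, so Qs = 265.5 + P_b.
Equate demand and the shifted supply: 672.9 - 0.4P_b = 265.5 + P_b, giving 1.4P_b = 407.4, so P_b = 291.
So P_s = 270 and the quantity traded is Q = 672.9 - 0.4(291) = 556.5.

P_b = 291, P_s = 270, Q = 556.5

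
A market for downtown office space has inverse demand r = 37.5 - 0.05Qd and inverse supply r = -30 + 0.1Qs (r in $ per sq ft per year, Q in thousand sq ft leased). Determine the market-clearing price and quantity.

In direct form, Qd = 750 - 20r and Qs = 300 + 10r.
The market clears where 750 - 20r = 300 + 10r. Rearranging, 30r = 450, hence r* = 15.
Substitute back: Q* = 750 - 20(15) = 450.

r* = 15, Q* = 450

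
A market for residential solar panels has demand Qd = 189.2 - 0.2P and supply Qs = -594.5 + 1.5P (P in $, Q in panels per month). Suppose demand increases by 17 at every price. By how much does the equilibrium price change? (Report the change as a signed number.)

Set Qd = Qs: 189.2 - 0.2P = -594.5 + 1.5P, so 783.7 = 1.7P and P* = 461.
From the demand curve, Q* = 189.2 - 0.2(461) = 97.
After the shift, demand is Qd = 206.2 - 0.2P.
New equilibrium: 800.7 = 1.7P, so P = 471 and Q = 112.
ΔP = 471 - 461 = 10.

ΔP = 10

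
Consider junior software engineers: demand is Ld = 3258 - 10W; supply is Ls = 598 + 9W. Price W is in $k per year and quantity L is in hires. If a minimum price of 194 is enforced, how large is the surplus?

Surplus = 1026

At W = 194: Ld = 1318 and Ls = 2344.
Surplus = Ls - Ld = 2344 - 1318 = 1026.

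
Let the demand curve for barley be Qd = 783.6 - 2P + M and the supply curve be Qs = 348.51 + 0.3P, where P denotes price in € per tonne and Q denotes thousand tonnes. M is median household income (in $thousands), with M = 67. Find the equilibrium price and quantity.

With M = 67, demand is Qd = 850.6 - 2P.
At equilibrium Qd = Qs, so 850.6 - 2P = 348.51 + 0.3P; collecting terms, 502.09 = 2.3P and P* = 218.3.
Then Q* = 850.6 - 2(218.3) = 414.

P* = 218.3, Q* = 414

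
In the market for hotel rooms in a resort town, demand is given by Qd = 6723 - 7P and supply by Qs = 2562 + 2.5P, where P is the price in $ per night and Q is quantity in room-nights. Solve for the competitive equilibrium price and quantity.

Set Qd = Qs: 6723 - 7P = 2562 + 2.5P, so 4161 = 9.5P and P* = 438.
From the demand curve, Q* = 6723 - 7(438) = 3657.

P* = 438, Q* = 3657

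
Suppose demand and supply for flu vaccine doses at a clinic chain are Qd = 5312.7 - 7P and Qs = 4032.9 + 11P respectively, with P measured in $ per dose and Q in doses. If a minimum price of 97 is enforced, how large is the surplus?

Surplus = 466.2

At P = 97: Qd = 4633.7 and Qs = 5099.9.
Surplus = Qs - Qd = 5099.9 - 4633.7 = 466.2.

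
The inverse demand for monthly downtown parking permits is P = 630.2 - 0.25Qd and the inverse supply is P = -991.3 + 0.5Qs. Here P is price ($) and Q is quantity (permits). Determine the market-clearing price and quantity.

In direct form, Qd = 2520.8 - 4P and Qs = 1982.6 + 2P.
At equilibrium Qd = Qs, so 2520.8 - 4P = 1982.6 + 2P; collecting terms, 538.2 = 6P and P* = 89.7.
Substitute back: Q* = 2520.8 - 4(89.7) = 2162.

P* = 89.7, Q* = 2162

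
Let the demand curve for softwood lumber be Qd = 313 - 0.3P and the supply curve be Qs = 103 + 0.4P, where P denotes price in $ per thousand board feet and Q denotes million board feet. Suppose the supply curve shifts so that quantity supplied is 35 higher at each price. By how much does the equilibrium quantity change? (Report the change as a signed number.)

The market clears where 313 - 0.3P = 103 + 0.4P. Rearranging, 0.7P = 210, hence P* = 300.
Plugging P* into demand: Q* = 313 - 0.3(300) = 223.
After the shift, supply is Qs = 138 + 0.4P.
The new intersection has 175 = 0.7P, i.e. P = 250, Q = 238.
ΔQ = 238 - 223 = 15.

ΔQ = 15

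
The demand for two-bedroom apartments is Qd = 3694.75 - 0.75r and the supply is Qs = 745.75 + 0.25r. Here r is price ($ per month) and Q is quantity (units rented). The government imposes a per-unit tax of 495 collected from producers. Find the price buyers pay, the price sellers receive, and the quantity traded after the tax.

Producers keep r_s = r_b - 495 per unit, so supply in terms of the buyer price is Qs = 622 + 0.25r_b.
Equate demand and the shifted supply: 3694.75 - 0.75r_b = 622 + 0.25r_b, giving r_b = 3072.75, so r_b = 3072.75.
Then r_s = 3072.75 - 495 = 2577.75 and Q = 3694.75 - 0.75(3072.75) = 1390.1875.

r_b = 3072.75, r_s = 2577.75, Q = 1390.1875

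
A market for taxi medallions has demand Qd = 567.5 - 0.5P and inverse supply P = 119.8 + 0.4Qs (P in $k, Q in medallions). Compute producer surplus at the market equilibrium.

Solving each curve for Q: Qs = -299.5 + 2.5P.
At equilibrium Qd = Qs, so 567.5 - 0.5P = -299.5 + 2.5P; collecting terms, 867 = 3P and P* = 289.
Then Q* = 567.5 - 0.5(289) = 423.
Supply choke price (Qs = 0): P = 119.8. Producer surplus = ½ × (289 - 119.8) × 423 = 35785.8.

Producer surplus = 35785.8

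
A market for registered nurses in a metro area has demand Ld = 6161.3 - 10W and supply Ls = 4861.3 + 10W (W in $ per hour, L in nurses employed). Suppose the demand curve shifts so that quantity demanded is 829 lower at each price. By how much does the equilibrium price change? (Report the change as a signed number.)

ΔW = -41.45

The market clears where 6161.3 - 10W = 4861.3 + 10W. Rearranging, 20W = 1300, hence W* = 65.
Substitute back: L* = 6161.3 - 10(65) = 5511.3.
After the shift, demand is Ld = 5332.3 - 10W.
The new intersection has 471 = 20W, i.e. W = 23.55, L = 5096.8.
ΔW = 23.55 - 65 = -41.45.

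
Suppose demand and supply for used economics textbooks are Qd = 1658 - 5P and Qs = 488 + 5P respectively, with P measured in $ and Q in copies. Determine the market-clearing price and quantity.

The market clears where 1658 - 5P = 488 + 5P. Rearranging, 10P = 1170, hence P* = 117.
Substitute back: Q* = 1658 - 5(117) = 1073.

P* = 117, Q* = 1073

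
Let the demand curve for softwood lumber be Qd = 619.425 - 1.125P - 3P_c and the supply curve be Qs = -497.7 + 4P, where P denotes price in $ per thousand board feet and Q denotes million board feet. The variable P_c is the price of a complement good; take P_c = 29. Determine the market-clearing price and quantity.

P* = 201, Q* = 306.3

With P_c = 29, demand is Qd = 532.425 - 1.125P.
Set Qd = Qs: 532.425 - 1.125P = -497.7 + 4P, so 1030.125 = 5.125P and P* = 201.
Substitute back: Q* = 532.425 - 1.125(201) = 306.3.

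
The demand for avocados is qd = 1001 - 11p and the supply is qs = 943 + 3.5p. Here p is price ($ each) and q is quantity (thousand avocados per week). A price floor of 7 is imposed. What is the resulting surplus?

At p = 7: qd = 924 and qs = 967.5.
Surplus = qs - qd = 967.5 - 924 = 43.5.

Surplus = 43.5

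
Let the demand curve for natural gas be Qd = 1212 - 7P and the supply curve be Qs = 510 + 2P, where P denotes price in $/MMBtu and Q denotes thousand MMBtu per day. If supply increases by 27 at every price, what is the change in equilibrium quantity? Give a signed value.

ΔQ = 21

The market clears where 1212 - 7P = 510 + 2P. Rearranging, 9P = 702, hence P* = 78.
Substitute back: Q* = 1212 - 7(78) = 666.
After the shift, supply is Qs = 537 + 2P.
Re-solving, 9P = 675 gives P = 75 and Q = 687.
ΔQ = 687 - 666 = 21.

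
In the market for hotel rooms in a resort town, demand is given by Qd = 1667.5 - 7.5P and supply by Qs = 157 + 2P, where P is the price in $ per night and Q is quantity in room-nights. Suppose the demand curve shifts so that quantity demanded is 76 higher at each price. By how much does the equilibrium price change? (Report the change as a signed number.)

ΔP = 8

Set Qd = Qs: 1667.5 - 7.5P = 157 + 2P, so 1510.5 = 9.5P and P* = 159.
From the demand curve, Q* = 1667.5 - 7.5(159) = 475.
After the shift, demand is Qd = 1743.5 - 7.5P.
The new intersection has 1586.5 = 9.5P, i.e. P = 167, Q = 491.
ΔP = 167 - 159 = 8.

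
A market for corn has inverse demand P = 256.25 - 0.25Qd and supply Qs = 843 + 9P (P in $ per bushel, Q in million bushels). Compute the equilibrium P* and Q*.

P* = 14, Q* = 969

Solving each curve for Q: Qd = 1025 - 4P.
Set Qd = Qs: 1025 - 4P = 843 + 9P, so 182 = 13P and P* = 14.
Substitute back: Q* = 1025 - 4(14) = 969.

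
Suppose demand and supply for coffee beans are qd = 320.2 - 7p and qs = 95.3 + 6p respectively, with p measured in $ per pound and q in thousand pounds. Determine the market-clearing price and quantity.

The market clears where 320.2 - 7p = 95.3 + 6p. Rearranging, 13p = 224.9, hence p* = 17.3.
From the demand curve, q* = 320.2 - 7(17.3) = 199.1.

p* = 17.3, q* = 199.1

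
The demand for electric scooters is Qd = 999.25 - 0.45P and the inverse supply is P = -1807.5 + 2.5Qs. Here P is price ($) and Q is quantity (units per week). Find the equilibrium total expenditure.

Solving each curve for Q: Qs = 723 + 0.4P.
Equating demand and supply, 999.25 - 0.45P = 723 + 0.4P gives 0.85P = 276.25, so P* = 325.
Substitute back: Q* = 999.25 - 0.45(325) = 853.
Total expenditure = P* × Q* = 325 × 853 = 277225.

Total expenditure = 277225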